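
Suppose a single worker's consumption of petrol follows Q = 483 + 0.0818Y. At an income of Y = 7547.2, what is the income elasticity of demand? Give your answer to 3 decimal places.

0.561

At Y = 7547.2: Q = 1100.361.
dQ/dY = 0.0818.
η = (dQ/dY)·(Y/Q) = 0.0818 × (7547.2/1100.361) = 0.561.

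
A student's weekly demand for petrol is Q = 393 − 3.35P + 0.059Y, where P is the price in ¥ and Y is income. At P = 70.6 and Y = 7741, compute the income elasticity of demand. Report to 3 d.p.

At P = 70.6, Y = 7741: Q = 613.209.
Holding P constant, ∂Q/∂Y = 0.059.
η_Y = (∂Q/∂Y)·(Y/Q) = 0.059 × (7741/613.209) = 0.745.

0.745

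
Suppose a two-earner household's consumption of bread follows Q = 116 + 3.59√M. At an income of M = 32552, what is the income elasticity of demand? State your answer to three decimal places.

0.424

At M = 32552: Q = 763.714.
dQ/dM = 3.59/(2√M) = 0.00994891 at this income.
η = (dQ/dM)·(M/Q) = 0.00994891 × (32552/763.714) = 0.424.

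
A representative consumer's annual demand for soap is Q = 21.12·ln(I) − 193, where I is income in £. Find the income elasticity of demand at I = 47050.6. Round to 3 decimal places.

At I = 47050.6: Q = 34.230.
dQ/dI = 21.12/I = 0.000448878 at this income.
η = (dQ/dI)·(I/Q) = 0.000448878 × (47050.6/34.230) = 0.617.

0.617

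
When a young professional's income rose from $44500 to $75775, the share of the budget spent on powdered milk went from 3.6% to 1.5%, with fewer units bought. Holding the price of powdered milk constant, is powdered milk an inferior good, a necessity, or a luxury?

inferior good

Quantity demanded falls as income rises, so η < 0.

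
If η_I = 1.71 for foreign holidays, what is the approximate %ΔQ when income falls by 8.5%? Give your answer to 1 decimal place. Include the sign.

%ΔQ ≈ η × %ΔI = 1.71 × (-8.5%) = -14.5%.

-14.5%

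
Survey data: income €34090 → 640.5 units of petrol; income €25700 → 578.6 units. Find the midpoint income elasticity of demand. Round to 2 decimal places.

ΔQ = 578.6 − 640.5 = -61.9; midpoint Q̄ = (640.5 + 578.6)/2 = 609.55.
ΔI = 25700 − 34090 = -8390; midpoint Ī = (34090 + 25700)/2 = 29895.
η = (ΔQ/Q̄) ÷ (ΔI/Ī) = (-61.9/609.55) ÷ (-8390/29895) = 0.36.

0.36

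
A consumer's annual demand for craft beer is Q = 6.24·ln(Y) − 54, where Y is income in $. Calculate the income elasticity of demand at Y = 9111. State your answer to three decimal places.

At Y = 9111: Q = 2.892.
dQ/dY = 6.24/Y = 0.000684886 at this income.
η = (dQ/dY)·(Y/Q) = 0.000684886 × (9111/2.892) = 2.158.

2.158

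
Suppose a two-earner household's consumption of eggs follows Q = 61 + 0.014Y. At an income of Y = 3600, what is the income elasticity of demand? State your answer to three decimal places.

0.452

At Y = 3600: Q = 111.400.
dQ/dY = 0.014.
η = (dQ/dY)·(Y/Q) = 0.014 × (3600/111.400) = 0.452.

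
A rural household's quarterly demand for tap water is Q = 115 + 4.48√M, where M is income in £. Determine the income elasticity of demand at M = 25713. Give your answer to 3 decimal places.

0.431

At M = 25713: Q = 833.380.
dQ/dM = 4.48/(2√M) = 0.0139692 at this income.
η = (dQ/dM)·(M/Q) = 0.0139692 × (25713/833.380) = 0.431.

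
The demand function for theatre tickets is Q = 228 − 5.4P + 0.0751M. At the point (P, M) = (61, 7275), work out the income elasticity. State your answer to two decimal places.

1.23

At P = 61, M = 7275: Q = 444.952.
Holding P constant, ∂Q/∂M = 0.0751.
η_M = (∂Q/∂M)·(M/Q) = 0.0751 × (7275/444.952) = 1.23.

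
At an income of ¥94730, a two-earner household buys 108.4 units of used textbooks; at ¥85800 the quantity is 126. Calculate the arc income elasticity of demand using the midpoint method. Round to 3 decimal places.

-1.518

ΔQ = 126 − 108.4 = 17.6; midpoint Q̄ = (108.4 + 126)/2 = 117.2.
ΔI = 85800 − 94730 = -8930; midpoint Ī = (94730 + 85800)/2 = 90265.
η = (ΔQ/Q̄) ÷ (ΔI/Ī) = (17.6/117.2) ÷ (-8930/90265) = -1.518.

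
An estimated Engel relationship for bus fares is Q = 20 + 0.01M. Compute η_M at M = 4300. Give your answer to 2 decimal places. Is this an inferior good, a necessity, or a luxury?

At M = 4300: Q = 63.000.
dQ/dM = 0.01.
η = (dQ/dM)·(M/Q) = 0.01 × (4300/63.000) = 0.68.
Since 0 < η < 1, the good is a necessity.

0.68 (necessity)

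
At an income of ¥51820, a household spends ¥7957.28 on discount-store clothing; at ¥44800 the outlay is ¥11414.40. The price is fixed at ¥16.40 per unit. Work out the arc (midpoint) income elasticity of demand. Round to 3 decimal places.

-2.456

With a constant price, Q₁ = 7957.28/16.40 = 485.200 and Q₂ = 11414.40/16.40 = 696.000 (equivalently, work directly with expenditure since P cancels).
Midpoint %ΔQ = (11414.40 − 7957.28)/9685.84 = 0.35693; midpoint %ΔI = (44800 − 51820)/48310 = -0.14531.
η = 0.35693 / -0.14531 = -2.456.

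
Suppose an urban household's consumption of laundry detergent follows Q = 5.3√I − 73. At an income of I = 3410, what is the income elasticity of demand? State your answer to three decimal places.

0.654

At I = 3410: Q = 236.495.
dQ/dI = 5.3/(2√I) = 0.0453804 at this income.
η = (dQ/dI)·(I/Q) = 0.0453804 × (3410/236.495) = 0.654.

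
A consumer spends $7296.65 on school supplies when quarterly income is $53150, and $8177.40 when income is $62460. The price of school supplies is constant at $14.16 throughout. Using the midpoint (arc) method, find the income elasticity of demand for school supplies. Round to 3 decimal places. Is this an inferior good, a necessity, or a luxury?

With a constant price, Q₁ = 7296.65/14.16 = 515.300 and Q₂ = 8177.40/14.16 = 577.500 (equivalently, work directly with expenditure since P cancels).
Midpoint %ΔQ = (8177.40 − 7296.65)/7737.03 = 0.11384; midpoint %ΔI = (62460 − 53150)/57805 = 0.16106.
η = 0.11384 / 0.16106 = 0.707.
0 < η < 1 ⇒ necessity.

0.707 (necessity)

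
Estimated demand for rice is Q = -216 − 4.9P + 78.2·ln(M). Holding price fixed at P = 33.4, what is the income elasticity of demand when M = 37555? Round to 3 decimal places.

0.176

At P = 33.4, M = 37555: Q = 444.065.
Holding P constant, ∂Q/∂M = 78.2/M = 0.00208228.
η_M = (∂Q/∂M)·(M/Q) = 0.00208228 × (37555/444.065) = 0.176.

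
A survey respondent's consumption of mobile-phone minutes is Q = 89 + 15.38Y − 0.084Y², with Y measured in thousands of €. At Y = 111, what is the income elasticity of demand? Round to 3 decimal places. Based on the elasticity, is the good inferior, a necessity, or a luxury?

At Y = 111: Q = 761.2160.
dQ/dY = 15.38 − 0.168Y = -3.26800.
η = (dQ/dY)·(Y/Q) = -3.26800 × (111/761.2160) = -0.477.
η < 0 ⇒ inferior good.

-0.477 (inferior good)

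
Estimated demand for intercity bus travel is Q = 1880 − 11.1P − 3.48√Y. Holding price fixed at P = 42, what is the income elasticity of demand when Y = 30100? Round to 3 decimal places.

-0.373

At P = 42, Y = 30100: Q = 810.043.
Holding P constant, ∂Q/∂Y = -3.48/(2√Y) = -0.0100292.
η_Y = (∂Q/∂Y)·(Y/Q) = -0.0100292 × (30100/810.043) = -0.373.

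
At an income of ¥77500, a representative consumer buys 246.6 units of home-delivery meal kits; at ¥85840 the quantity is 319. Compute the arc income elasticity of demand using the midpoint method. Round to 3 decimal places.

ΔQ = 319 − 246.6 = 72.4; midpoint Q̄ = (246.6 + 319)/2 = 282.8.
ΔI = 85840 − 77500 = 8340; midpoint Ī = (77500 + 85840)/2 = 81670.
η = (ΔQ/Q̄) ÷ (ΔI/Ī) = (72.4/282.8) ÷ (8340/81670) = 2.507.

2.507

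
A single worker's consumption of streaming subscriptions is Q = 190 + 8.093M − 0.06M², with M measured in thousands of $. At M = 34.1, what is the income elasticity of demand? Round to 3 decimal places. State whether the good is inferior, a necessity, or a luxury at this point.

0.344 (necessity)

At M = 34.1: Q = 396.2027.
dQ/dM = 8.093 − 0.12M = 4.00100.
η = (dQ/dM)·(M/Q) = 4.00100 × (34.1/396.2027) = 0.344.
0 < η < 1 ⇒ necessity.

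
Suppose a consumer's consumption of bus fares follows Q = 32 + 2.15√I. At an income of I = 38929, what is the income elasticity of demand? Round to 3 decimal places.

At I = 38929: Q = 456.204.
dQ/dI = 2.15/(2√I) = 0.00544844 at this income.
η = (dQ/dI)·(I/Q) = 0.00544844 × (38929/456.204) = 0.465.

0.465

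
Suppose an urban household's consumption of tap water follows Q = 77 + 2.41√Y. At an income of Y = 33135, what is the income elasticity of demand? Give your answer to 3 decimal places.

0.425

At Y = 33135: Q = 515.693.
dQ/dY = 2.41/(2√Y) = 0.00661978 at this income.
η = (dQ/dY)·(Y/Q) = 0.00661978 × (33135/515.693) = 0.425.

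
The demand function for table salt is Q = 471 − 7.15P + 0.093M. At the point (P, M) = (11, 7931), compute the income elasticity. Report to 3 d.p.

0.653

At P = 11, M = 7931: Q = 1129.933.
Holding P constant, ∂Q/∂M = 0.093.
η_M = (∂Q/∂M)·(M/Q) = 0.093 × (7931/1129.933) = 0.653.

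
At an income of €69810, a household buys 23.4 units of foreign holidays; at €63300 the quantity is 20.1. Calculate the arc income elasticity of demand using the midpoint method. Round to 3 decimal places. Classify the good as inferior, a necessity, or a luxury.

ΔQ = 20.1 − 23.4 = -3.3; midpoint Q̄ = (23.4 + 20.1)/2 = 21.75.
ΔI = 63300 − 69810 = -6510; midpoint Ī = (69810 + 63300)/2 = 66555.
η = (ΔQ/Q̄) ÷ (ΔI/Ī) = (-3.3/21.75) ÷ (-6510/66555) = 1.551.
η > 1 ⇒ luxury.

1.551 (luxury)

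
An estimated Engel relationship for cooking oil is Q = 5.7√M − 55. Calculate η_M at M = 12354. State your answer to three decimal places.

At M = 12354: Q = 578.547.
dQ/dM = 5.7/(2√M) = 0.0256414 at this income.
η = (dQ/dM)·(M/Q) = 0.0256414 × (12354/578.547) = 0.548.

0.548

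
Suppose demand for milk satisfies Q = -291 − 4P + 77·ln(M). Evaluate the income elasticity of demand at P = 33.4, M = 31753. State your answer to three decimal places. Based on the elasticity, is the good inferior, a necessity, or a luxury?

At P = 33.4, M = 31753: Q = 373.562.
Holding P constant, ∂Q/∂M = 77/M = 0.00242497.
η_M = (∂Q/∂M)·(M/Q) = 0.00242497 × (31753/373.562) = 0.206.
Since 0 < η < 1, this is a necessity.

0.206 (necessity)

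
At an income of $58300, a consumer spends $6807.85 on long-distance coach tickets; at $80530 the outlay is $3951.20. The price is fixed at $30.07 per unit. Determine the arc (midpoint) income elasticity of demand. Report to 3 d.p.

With a constant price, Q₁ = 6807.85/30.07 = 226.400 and Q₂ = 3951.20/30.07 = 131.400 (equivalently, work directly with expenditure since P cancels).
Midpoint %ΔQ = (3951.20 − 6807.85)/5379.53 = -0.53102; midpoint %ΔI = (80530 − 58300)/69415 = 0.32025.
η = -0.53102 / 0.32025 = -1.658.

-1.658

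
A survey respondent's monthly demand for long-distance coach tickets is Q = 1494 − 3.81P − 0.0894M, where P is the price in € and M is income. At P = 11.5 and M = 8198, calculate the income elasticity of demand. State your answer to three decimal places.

-1.022

At P = 11.5, M = 8198: Q = 717.284.
Holding P constant, ∂Q/∂M = −0.0894.
η_M = (∂Q/∂M)·(M/Q) = -0.0894 × (8198/717.284) = -1.022.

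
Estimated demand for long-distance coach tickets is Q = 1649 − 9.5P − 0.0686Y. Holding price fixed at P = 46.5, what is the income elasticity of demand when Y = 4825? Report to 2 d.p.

-0.38

At P = 46.5, Y = 4825: Q = 876.255.
Holding P constant, ∂Q/∂Y = −0.0686.
η_Y = (∂Q/∂Y)·(Y/Q) = -0.0686 × (4825/876.255) = -0.38.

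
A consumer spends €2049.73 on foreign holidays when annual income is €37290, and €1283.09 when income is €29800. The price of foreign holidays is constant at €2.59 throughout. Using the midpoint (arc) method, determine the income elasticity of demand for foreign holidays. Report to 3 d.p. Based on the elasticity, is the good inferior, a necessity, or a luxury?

2.060 (luxury)

With a constant price, Q₁ = 2049.73/2.59 = 791.402 and Q₂ = 1283.09/2.59 = 495.402 (equivalently, work directly with expenditure since P cancels).
Midpoint %ΔQ = (1283.09 − 2049.73)/1666.41 = -0.46005; midpoint %ΔI = (29800 − 37290)/33545 = -0.22328.
η = -0.46005 / -0.22328 = 2.060.
η > 1 ⇒ luxury.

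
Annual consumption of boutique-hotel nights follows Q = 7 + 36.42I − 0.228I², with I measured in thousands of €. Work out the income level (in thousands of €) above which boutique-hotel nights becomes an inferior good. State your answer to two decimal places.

79.87

dQ/dI = 36.42 − 0.456I.
The good is inferior where dQ/dI < 0. Setting dQ/dI = 0 gives I = 36.42 / 0.456 = 79.87.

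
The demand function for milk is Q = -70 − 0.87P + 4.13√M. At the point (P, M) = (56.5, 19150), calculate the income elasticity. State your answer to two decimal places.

At P = 56.5, M = 19150: Q = 452.369.
Holding P constant, ∂Q/∂M = 4.13/(2√M) = 0.0149223.
η_M = (∂Q/∂M)·(M/Q) = 0.0149223 × (19150/452.369) = 0.63.

0.63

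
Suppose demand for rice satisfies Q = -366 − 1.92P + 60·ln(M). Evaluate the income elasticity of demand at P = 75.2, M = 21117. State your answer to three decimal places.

0.689

At P = 75.2, M = 21117: Q = 87.086.
Holding P constant, ∂Q/∂M = 60/M = 0.00284131.
η_M = (∂Q/∂M)·(M/Q) = 0.00284131 × (21117/87.086) = 0.689.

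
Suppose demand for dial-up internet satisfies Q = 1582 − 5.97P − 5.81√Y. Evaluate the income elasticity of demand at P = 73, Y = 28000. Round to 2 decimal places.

At P = 73, Y = 28000: Q = 173.991.
Holding P constant, ∂Q/∂Y = -5.81/(2√Y) = -0.0173607.
η_Y = (∂Q/∂Y)·(Y/Q) = -0.0173607 × (28000/173.991) = -2.79.

-2.79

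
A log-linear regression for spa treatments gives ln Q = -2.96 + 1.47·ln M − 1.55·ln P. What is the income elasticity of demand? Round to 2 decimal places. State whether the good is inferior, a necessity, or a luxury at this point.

In a log-linear demand, the coefficient on ln M is the income elasticity.
So η = 1.47.
η > 1 ⇒ luxury.

1.47 (luxury)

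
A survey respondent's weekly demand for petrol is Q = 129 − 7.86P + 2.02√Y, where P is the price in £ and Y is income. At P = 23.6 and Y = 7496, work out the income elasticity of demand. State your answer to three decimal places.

At P = 23.6, Y = 7496: Q = 118.394.
Holding P constant, ∂Q/∂Y = 2.02/(2√Y) = 0.0116656.
η_Y = (∂Q/∂Y)·(Y/Q) = 0.0116656 × (7496/118.394) = 0.739.

0.739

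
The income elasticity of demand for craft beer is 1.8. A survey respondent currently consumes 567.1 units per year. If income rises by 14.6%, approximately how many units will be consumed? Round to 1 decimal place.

716.1

%ΔQ ≈ η × %ΔI = 1.8 × 14.6% = 26.28%.
New Q ≈ 567.1 × (1 + 0.2628) = 716.1.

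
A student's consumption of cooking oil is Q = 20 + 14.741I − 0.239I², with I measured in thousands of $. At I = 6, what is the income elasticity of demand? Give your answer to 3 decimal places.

0.714

At I = 6: Q = 99.8420.
dQ/dI = 14.741 − 0.478I = 11.87300.
η = (dQ/dI)·(I/Q) = 11.87300 × (6/99.8420) = 0.714.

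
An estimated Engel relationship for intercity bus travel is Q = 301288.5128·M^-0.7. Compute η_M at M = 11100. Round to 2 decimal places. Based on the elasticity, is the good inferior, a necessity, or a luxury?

-0.70 (inferior good)

For Q = A·M^β the income elasticity is constant and equal to β.
Here β = -0.7, so η = -0.70.
Since η < 0, the good is an inferior good.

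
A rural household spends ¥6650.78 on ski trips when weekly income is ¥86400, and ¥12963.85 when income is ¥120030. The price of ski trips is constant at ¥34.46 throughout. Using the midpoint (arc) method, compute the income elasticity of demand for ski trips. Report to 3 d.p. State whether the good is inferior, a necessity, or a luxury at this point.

1.976 (luxury)

With a constant price, Q₁ = 6650.78/34.46 = 193.000 and Q₂ = 12963.85/34.46 = 376.200 (equivalently, work directly with expenditure since P cancels).
Midpoint %ΔQ = (12963.85 − 6650.78)/9807.32 = 0.64371; midpoint %ΔI = (120030 − 86400)/103215 = 0.32582.
η = 0.64371 / 0.32582 = 1.976.
η > 1 ⇒ luxury.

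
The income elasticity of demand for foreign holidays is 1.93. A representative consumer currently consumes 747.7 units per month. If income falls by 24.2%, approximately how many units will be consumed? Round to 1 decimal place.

398.5

%ΔQ ≈ η × %ΔI = 1.93 × (-24.2%) = -46.706%.
New Q ≈ 747.7 × (1 − 0.46706) = 398.5.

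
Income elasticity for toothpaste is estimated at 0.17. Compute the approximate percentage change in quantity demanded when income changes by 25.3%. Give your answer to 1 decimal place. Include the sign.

4.3%

%ΔQ ≈ η × %ΔI = 0.17 × 25.3% = 4.3%.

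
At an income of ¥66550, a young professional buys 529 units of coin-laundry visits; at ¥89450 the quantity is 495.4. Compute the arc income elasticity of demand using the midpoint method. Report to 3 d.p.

ΔQ = 495.4 − 529 = -33.6; midpoint Q̄ = (529 + 495.4)/2 = 512.2.
ΔI = 89450 − 66550 = 22900; midpoint Ī = (66550 + 89450)/2 = 78000.
η = (ΔQ/Q̄) ÷ (ΔI/Ī) = (-33.6/512.2) ÷ (22900/78000) = -0.223.

-0.223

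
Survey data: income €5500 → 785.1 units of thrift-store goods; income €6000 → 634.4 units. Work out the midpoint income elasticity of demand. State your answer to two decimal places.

ΔQ = 634.4 − 785.1 = -150.7; midpoint Q̄ = (785.1 + 634.4)/2 = 709.75.
ΔI = 6000 − 5500 = 500; midpoint Ī = (5500 + 6000)/2 = 5750.
η = (ΔQ/Q̄) ÷ (ΔI/Ī) = (-150.7/709.75) ÷ (500/5750) = -2.44.

-2.44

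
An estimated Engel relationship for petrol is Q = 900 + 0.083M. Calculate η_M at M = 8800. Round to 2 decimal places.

At M = 8800: Q = 1630.400.
dQ/dM = 0.083.
η = (dQ/dM)·(M/Q) = 0.083 × (8800/1630.400) = 0.45.

0.45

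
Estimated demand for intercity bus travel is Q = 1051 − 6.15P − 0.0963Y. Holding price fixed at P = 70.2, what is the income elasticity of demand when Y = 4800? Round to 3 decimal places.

-2.944

At P = 70.2, Y = 4800: Q = 157.030.
Holding P constant, ∂Q/∂Y = −0.0963.
η_Y = (∂Q/∂Y)·(Y/Q) = -0.0963 × (4800/157.030) = -2.944.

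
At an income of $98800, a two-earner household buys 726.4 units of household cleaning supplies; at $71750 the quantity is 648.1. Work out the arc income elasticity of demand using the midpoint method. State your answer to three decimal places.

0.359

ΔQ = 648.1 − 726.4 = -78.3; midpoint Q̄ = (726.4 + 648.1)/2 = 687.25.
ΔI = 71750 − 98800 = -27050; midpoint Ī = (98800 + 71750)/2 = 85275.
η = (ΔQ/Q̄) ÷ (ΔI/Ī) = (-78.3/687.25) ÷ (-27050/85275) = 0.359.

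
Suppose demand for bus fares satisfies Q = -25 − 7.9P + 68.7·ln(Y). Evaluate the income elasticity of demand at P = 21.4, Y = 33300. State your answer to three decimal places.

At P = 21.4, Y = 33300: Q = 521.335.
Holding P constant, ∂Q/∂Y = 68.7/Y = 0.00206306.
η_Y = (∂Q/∂Y)·(Y/Q) = 0.00206306 × (33300/521.335) = 0.132.

0.132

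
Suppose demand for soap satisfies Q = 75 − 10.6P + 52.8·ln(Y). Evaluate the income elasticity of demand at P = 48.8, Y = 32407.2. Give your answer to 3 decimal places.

0.498

At P = 48.8, Y = 32407.2: Q = 106.108.
Holding P constant, ∂Q/∂Y = 52.8/Y = 0.00162927.
η_Y = (∂Q/∂Y)·(Y/Q) = 0.00162927 × (32407.2/106.108) = 0.498.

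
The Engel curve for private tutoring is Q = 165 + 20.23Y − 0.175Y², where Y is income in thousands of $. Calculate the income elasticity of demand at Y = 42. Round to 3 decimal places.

0.329

At Y = 42: Q = 705.9600.
dQ/dY = 20.23 − 0.35Y = 5.53000.
η = (dQ/dY)·(Y/Q) = 5.53000 × (42/705.9600) = 0.329.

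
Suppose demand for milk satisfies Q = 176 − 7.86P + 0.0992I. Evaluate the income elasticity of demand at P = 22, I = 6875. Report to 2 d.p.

At P = 22, I = 6875: Q = 685.080.
Holding P constant, ∂Q/∂I = 0.0992.
η_I = (∂Q/∂I)·(I/Q) = 0.0992 × (6875/685.080) = 1.00.

1.00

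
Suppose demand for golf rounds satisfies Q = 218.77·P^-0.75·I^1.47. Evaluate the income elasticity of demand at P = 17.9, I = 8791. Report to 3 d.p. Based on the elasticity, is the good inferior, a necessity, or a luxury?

1.470 (luxury)

For a multiplicative demand Q = A·P^α·I^β, the income elasticity is β everywhere.
Here β = 1.47, so η = 1.470.
Since η > 1, this is a luxury.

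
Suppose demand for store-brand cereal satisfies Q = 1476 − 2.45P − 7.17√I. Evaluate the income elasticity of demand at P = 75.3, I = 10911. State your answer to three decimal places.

-0.690

At P = 75.3, I = 10911: Q = 542.567.
Holding P constant, ∂Q/∂I = -7.17/(2√I) = -0.0343208.
η_I = (∂Q/∂I)·(I/Q) = -0.0343208 × (10911/542.567) = -0.690.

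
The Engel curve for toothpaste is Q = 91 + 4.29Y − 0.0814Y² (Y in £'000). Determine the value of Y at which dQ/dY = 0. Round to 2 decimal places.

26.35

dQ/dY = 4.29 − 0.1628Y.
The good is inferior where dQ/dY < 0. Setting dQ/dY = 0 gives Y = 4.29 / 0.1628 = 26.35.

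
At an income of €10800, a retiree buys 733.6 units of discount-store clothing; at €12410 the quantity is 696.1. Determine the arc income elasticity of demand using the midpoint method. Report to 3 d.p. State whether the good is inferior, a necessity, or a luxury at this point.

-0.378 (inferior good)

ΔQ = 696.1 − 733.6 = -37.5; midpoint Q̄ = (733.6 + 696.1)/2 = 714.85.
ΔI = 12410 − 10800 = 1610; midpoint Ī = (10800 + 12410)/2 = 11605.
η = (ΔQ/Q̄) ÷ (ΔI/Ī) = (-37.5/714.85) ÷ (1610/11605) = -0.378.
η < 0 ⇒ inferior good.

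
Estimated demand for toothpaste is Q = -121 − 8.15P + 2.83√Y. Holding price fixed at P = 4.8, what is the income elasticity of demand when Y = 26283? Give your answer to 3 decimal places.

0.768

At P = 4.8, Y = 26283: Q = 298.681.
Holding P constant, ∂Q/∂Y = 2.83/(2√Y) = 0.00872809.
η_Y = (∂Q/∂Y)·(Y/Q) = 0.00872809 × (26283/298.681) = 0.768.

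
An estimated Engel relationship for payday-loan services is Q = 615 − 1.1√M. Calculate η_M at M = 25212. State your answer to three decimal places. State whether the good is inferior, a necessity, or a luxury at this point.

-0.198 (inferior good)

At M = 25212: Q = 440.339.
dQ/dM = -1.1/(2√M) = -0.00346385 at this income.
η = (dQ/dM)·(M/Q) = -0.00346385 × (25212/440.339) = -0.198.
Since η < 0, the good is an inferior good.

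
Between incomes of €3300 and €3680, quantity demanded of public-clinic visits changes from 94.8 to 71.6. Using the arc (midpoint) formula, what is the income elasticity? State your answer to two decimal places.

-2.56

ΔQ = 71.6 − 94.8 = -23.2; midpoint Q̄ = (94.8 + 71.6)/2 = 83.2.
ΔI = 3680 − 3300 = 380; midpoint Ī = (3300 + 3680)/2 = 3490.
η = (ΔQ/Q̄) ÷ (ΔI/Ī) = (-23.2/83.2) ÷ (380/3490) = -2.56.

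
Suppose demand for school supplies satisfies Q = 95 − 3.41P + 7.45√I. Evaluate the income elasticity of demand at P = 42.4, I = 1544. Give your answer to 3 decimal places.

At P = 42.4, I = 1544: Q = 243.155.
Holding P constant, ∂Q/∂I = 7.45/(2√I) = 0.0947988.
η_I = (∂Q/∂I)·(I/Q) = 0.0947988 × (1544/243.155) = 0.602.

0.602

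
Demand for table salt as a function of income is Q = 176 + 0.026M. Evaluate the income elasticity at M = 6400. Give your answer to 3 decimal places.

0.486

At M = 6400: Q = 342.400.
dQ/dM = 0.026.
η = (dQ/dM)·(M/Q) = 0.026 × (6400/342.400) = 0.486.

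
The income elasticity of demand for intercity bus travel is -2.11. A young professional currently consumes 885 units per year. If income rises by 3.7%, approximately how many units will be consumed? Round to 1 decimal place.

%ΔQ ≈ η × %ΔI = -2.11 × 3.7% = -7.807%.
New Q ≈ 885 × (1 − 0.07807) = 815.9.

815.9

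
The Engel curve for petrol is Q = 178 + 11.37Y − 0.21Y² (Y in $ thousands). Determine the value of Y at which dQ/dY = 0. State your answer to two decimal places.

27.07

dQ/dY = 11.37 − 0.42Y.
The good is inferior where dQ/dY < 0. Setting dQ/dY = 0 gives Y = 11.37 / 0.42 = 27.07.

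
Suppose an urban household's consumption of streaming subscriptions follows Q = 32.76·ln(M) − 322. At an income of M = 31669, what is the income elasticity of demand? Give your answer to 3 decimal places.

1.873

At M = 31669: Q = 17.495.
dQ/dM = 32.76/M = 0.00103445 at this income.
η = (dQ/dM)·(M/Q) = 0.00103445 × (31669/17.495) = 1.873.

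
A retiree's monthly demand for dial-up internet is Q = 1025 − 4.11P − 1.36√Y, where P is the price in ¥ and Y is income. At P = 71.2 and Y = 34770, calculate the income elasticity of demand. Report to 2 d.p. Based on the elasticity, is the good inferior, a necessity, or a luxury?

-0.26 (inferior good)

At P = 71.2, Y = 34770: Q = 478.773.
Holding P constant, ∂Q/∂Y = -1.36/(2√Y) = -0.00364675.
η_Y = (∂Q/∂Y)·(Y/Q) = -0.00364675 × (34770/478.773) = -0.26.
Since η < 0, this is an inferior good.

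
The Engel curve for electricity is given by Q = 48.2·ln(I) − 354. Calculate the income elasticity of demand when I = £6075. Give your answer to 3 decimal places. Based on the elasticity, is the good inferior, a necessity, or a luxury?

At I = 6075: Q = 65.915.
dQ/dI = 48.2/I = 0.00793416 at this income.
η = (dQ/dI)·(I/Q) = 0.00793416 × (6075/65.915) = 0.731.
Since 0 < η < 1, the good is a necessity.

0.731 (necessity)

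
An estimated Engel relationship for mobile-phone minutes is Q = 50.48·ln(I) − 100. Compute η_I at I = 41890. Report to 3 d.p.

At I = 41890: Q = 437.249.
dQ/dI = 50.48/I = 0.00120506 at this income.
η = (dQ/dI)·(I/Q) = 0.00120506 × (41890/437.249) = 0.115.

0.115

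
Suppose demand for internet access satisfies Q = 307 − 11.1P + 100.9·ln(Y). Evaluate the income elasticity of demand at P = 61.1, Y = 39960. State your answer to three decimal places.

At P = 61.1, Y = 39960: Q = 697.889.
Holding P constant, ∂Q/∂Y = 100.9/Y = 0.00252503.
η_Y = (∂Q/∂Y)·(Y/Q) = 0.00252503 × (39960/697.889) = 0.145.

0.145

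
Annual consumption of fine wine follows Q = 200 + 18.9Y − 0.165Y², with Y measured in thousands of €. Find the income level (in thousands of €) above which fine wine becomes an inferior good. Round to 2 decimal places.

57.27

dQ/dY = 18.9 − 0.33Y.
The good is inferior where dQ/dY < 0. Setting dQ/dY = 0 gives Y = 18.9 / 0.33 = 57.27.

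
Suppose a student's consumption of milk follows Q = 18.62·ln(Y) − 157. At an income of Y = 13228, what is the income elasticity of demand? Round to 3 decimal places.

0.945

At Y = 13228: Q = 19.705.
dQ/dY = 18.62/Y = 0.00140762 at this income.
η = (dQ/dY)·(Y/Q) = 0.00140762 × (13228/19.705) = 0.945.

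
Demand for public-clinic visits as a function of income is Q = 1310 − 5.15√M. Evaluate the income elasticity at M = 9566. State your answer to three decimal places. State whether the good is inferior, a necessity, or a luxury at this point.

-0.312 (inferior good)

At M = 9566: Q = 806.299.
dQ/dM = -5.15/(2√M) = -0.0263276 at this income.
η = (dQ/dM)·(M/Q) = -0.0263276 × (9566/806.299) = -0.312.
Since η < 0, the good is an inferior good.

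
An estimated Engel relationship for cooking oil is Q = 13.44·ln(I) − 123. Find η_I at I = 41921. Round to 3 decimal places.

At I = 41921: Q = 20.049.
dQ/dI = 13.44/I = 0.000320603 at this income.
η = (dQ/dI)·(I/Q) = 0.000320603 × (41921/20.049) = 0.670.

0.670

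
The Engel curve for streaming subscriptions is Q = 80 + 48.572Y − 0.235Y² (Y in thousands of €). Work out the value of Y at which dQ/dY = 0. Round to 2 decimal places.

dQ/dY = 48.572 − 0.47Y.
The good is inferior where dQ/dY < 0. Setting dQ/dY = 0 gives Y = 48.572 / 0.47 = 103.34.

103.34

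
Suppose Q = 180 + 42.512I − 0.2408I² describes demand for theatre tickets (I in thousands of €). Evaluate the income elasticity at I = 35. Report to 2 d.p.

At I = 35: Q = 1372.9400.
dQ/dI = 42.512 − 0.4816I = 25.65600.
η = (dQ/dI)·(I/Q) = 25.65600 × (35/1372.9400) = 0.65.

0.65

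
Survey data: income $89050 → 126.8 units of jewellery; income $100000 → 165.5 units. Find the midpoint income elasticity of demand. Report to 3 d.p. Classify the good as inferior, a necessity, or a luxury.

ΔQ = 165.5 − 126.8 = 38.7; midpoint Q̄ = (126.8 + 165.5)/2 = 146.15.
ΔI = 100000 − 89050 = 10950; midpoint Ī = (89050 + 100000)/2 = 94525.
η = (ΔQ/Q̄) ÷ (ΔI/Ī) = (38.7/146.15) ÷ (10950/94525) = 2.286.
η > 1 ⇒ luxury.

2.286 (luxury)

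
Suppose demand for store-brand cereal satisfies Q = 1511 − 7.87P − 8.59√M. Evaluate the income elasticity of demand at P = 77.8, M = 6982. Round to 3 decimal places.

-1.983

At P = 77.8, M = 6982: Q = 180.948.
Holding P constant, ∂Q/∂M = -8.59/(2√M) = -0.0514012.
η_M = (∂Q/∂M)·(M/Q) = -0.0514012 × (6982/180.948) = -1.983.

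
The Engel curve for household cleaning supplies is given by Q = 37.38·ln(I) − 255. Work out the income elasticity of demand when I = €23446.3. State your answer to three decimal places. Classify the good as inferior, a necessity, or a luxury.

At I = 23446.3: Q = 121.135.
dQ/dI = 37.38/I = 0.00159428 at this income.
η = (dQ/dI)·(I/Q) = 0.00159428 × (23446.3/121.135) = 0.309.
Since 0 < η < 1, the good is a necessity.

0.309 (necessity)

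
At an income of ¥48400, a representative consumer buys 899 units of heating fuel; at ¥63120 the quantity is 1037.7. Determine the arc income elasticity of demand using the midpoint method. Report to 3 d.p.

ΔQ = 1037.7 − 899 = 138.7; midpoint Q̄ = (899 + 1037.7)/2 = 968.35.
ΔI = 63120 − 48400 = 14720; midpoint Ī = (48400 + 63120)/2 = 55760.
η = (ΔQ/Q̄) ÷ (ΔI/Ī) = (138.7/968.35) ÷ (14720/55760) = 0.543.

0.543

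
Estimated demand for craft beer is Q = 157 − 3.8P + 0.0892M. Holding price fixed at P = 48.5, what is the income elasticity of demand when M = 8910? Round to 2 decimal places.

1.04

At P = 48.5, M = 8910: Q = 767.472.
Holding P constant, ∂Q/∂M = 0.0892.
η_M = (∂Q/∂M)·(M/Q) = 0.0892 × (8910/767.472) = 1.04.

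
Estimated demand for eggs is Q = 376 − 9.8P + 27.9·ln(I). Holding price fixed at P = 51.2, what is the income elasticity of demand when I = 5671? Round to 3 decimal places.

0.242

At P = 51.2, I = 5671: Q = 115.383.
Holding P constant, ∂Q/∂I = 27.9/I = 0.00491977.
η_I = (∂Q/∂I)·(I/Q) = 0.00491977 × (5671/115.383) = 0.242.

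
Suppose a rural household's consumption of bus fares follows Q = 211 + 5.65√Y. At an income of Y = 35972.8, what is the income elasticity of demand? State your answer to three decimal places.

0.418

At Y = 35972.8: Q = 1282.607.
dQ/dY = 5.65/(2√Y) = 0.0148947 at this income.
η = (dQ/dY)·(Y/Q) = 0.0148947 × (35972.8/1282.607) = 0.418.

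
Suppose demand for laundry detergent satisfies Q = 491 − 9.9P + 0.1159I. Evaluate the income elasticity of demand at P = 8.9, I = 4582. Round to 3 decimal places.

0.569

At P = 8.9, I = 4582: Q = 933.944.
Holding P constant, ∂Q/∂I = 0.1159.
η_I = (∂Q/∂I)·(I/Q) = 0.1159 × (4582/933.944) = 0.569.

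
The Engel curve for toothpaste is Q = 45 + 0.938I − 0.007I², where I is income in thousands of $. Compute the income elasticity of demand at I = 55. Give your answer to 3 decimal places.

0.123

At I = 55: Q = 75.4150.
dQ/dI = 0.938 − 0.014I = 0.16800.
η = (dQ/dI)·(I/Q) = 0.16800 × (55/75.4150) = 0.123.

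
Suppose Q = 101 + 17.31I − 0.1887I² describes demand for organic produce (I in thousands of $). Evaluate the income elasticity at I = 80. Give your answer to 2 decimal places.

-3.71

At I = 80: Q = 278.1200.
dQ/dI = 17.31 − 0.3774I = -12.88200.
η = (dQ/dI)·(I/Q) = -12.88200 × (80/278.1200) = -3.71.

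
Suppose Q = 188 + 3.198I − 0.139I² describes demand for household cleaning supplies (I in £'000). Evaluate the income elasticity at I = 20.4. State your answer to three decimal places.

At I = 20.4: Q = 195.3930.
dQ/dI = 3.198 − 0.278I = -2.47320.
η = (dQ/dI)·(I/Q) = -2.47320 × (20.4/195.3930) = -0.258.

-0.258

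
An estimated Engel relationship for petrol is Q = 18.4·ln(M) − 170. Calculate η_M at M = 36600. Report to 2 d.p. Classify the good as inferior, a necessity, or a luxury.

At M = 36600: Q = 23.344.
dQ/dM = 18.4/M = 0.000502732 at this income.
η = (dQ/dM)·(M/Q) = 0.000502732 × (36600/23.344) = 0.79.
Since 0 < η < 1, the good is a necessity.

0.79 (necessity)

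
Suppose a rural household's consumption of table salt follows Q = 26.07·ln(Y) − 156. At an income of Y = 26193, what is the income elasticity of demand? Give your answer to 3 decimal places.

0.239

At Y = 26193: Q = 109.217.
dQ/dY = 26.07/Y = 0.000995304 at this income.
η = (dQ/dY)·(Y/Q) = 0.000995304 × (26193/109.217) = 0.239.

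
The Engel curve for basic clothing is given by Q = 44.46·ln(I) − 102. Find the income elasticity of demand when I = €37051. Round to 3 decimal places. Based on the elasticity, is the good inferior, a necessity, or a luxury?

0.122 (necessity)

At I = 37051: Q = 365.721.
dQ/dI = 44.46/I = 0.00119997 at this income.
η = (dQ/dI)·(I/Q) = 0.00119997 × (37051/365.721) = 0.122.
Since 0 < η < 1, the good is a necessity.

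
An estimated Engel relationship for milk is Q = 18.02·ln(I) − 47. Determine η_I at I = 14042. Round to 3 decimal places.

0.144

At I = 14042: Q = 125.088.
dQ/dI = 18.02/I = 0.00128329 at this income.
η = (dQ/dI)·(I/Q) = 0.00128329 × (14042/125.088) = 0.144.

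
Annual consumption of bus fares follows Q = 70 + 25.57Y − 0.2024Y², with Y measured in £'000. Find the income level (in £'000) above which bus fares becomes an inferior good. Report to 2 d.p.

dQ/dY = 25.57 − 0.4048Y.
The good is inferior where dQ/dY < 0. Setting dQ/dY = 0 gives Y = 25.57 / 0.4048 = 63.17.

63.17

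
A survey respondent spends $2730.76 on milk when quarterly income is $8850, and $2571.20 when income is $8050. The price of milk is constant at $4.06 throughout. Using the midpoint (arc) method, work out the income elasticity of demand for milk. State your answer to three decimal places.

0.636

With a constant price, Q₁ = 2730.76/4.06 = 672.601 and Q₂ = 2571.20/4.06 = 633.300 (equivalently, work directly with expenditure since P cancels).
Midpoint %ΔQ = (2571.20 − 2730.76)/2650.98 = -0.06019; midpoint %ΔI = (8050 − 8850)/8450 = -0.09467.
η = -0.06019 / -0.09467 = 0.636.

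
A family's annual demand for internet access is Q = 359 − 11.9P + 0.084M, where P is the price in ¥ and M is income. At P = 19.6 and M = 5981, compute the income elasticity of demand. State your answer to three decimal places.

At P = 19.6, M = 5981: Q = 628.164.
Holding P constant, ∂Q/∂M = 0.084.
η_M = (∂Q/∂M)·(M/Q) = 0.084 × (5981/628.164) = 0.800.

0.800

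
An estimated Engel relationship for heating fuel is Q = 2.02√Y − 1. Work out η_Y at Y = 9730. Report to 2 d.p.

0.50

At Y = 9730: Q = 198.254.
dQ/dY = 2.02/(2√Y) = 0.0102392 at this income.
η = (dQ/dY)·(Y/Q) = 0.0102392 × (9730/198.254) = 0.50.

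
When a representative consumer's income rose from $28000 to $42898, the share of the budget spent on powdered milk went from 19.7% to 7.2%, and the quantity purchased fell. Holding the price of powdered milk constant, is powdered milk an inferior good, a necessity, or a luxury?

Quantity demanded falls as income rises, so η < 0.

inferior good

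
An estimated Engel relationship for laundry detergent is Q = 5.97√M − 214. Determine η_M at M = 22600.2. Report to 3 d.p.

At M = 22600.2: Q = 683.492.
dQ/dM = 5.97/(2√M) = 0.0198558 at this income.
η = (dQ/dM)·(M/Q) = 0.0198558 × (22600.2/683.492) = 0.657.

0.657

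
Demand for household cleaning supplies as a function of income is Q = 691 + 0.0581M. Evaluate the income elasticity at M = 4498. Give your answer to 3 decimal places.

At M = 4498: Q = 952.334.
dQ/dM = 0.0581.
η = (dQ/dM)·(M/Q) = 0.0581 × (4498/952.334) = 0.274.

0.274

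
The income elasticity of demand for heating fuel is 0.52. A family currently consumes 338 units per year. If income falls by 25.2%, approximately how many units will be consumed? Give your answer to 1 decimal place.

293.7

%ΔQ ≈ η × %ΔI = 0.52 × (-25.2%) = -13.104%.
New Q ≈ 338 × (1 − 0.13104) = 293.7.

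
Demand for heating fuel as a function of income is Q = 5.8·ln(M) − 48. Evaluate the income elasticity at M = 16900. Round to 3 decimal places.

At M = 16900: Q = 8.463.
dQ/dM = 5.8/M = 0.000343195 at this income.
η = (dQ/dM)·(M/Q) = 0.000343195 × (16900/8.463) = 0.685.

0.685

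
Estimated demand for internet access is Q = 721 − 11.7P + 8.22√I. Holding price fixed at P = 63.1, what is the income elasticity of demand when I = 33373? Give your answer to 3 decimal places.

0.506

At P = 63.1, I = 33373: Q = 1484.382.
Holding P constant, ∂Q/∂I = 8.22/(2√I) = 0.022498.
η_I = (∂Q/∂I)·(I/Q) = 0.022498 × (33373/1484.382) = 0.506.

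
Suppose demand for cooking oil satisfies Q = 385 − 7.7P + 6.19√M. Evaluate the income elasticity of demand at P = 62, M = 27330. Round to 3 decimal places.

0.550

At P = 62, M = 27330: Q = 930.918.
Holding P constant, ∂Q/∂M = 6.19/(2√M) = 0.0187215.
η_M = (∂Q/∂M)·(M/Q) = 0.0187215 × (27330/930.918) = 0.550.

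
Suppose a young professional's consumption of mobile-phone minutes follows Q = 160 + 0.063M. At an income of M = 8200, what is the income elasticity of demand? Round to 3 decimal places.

0.764

At M = 8200: Q = 676.600.
dQ/dM = 0.063.
η = (dQ/dM)·(M/Q) = 0.063 × (8200/676.600) = 0.764.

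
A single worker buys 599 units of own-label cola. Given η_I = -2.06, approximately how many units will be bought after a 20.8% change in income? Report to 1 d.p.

%ΔQ ≈ η × %ΔI = -2.06 × 20.8% = -42.848%.
New Q ≈ 599 × (1 − 0.42848) = 342.3.

342.3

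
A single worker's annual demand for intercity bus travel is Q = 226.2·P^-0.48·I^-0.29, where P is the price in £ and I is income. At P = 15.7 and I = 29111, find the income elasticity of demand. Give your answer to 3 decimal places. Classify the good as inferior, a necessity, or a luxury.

For a multiplicative demand Q = A·P^α·I^β, the income elasticity is β everywhere.
Here β = -0.29, so η = -0.290.
Since η < 0, this is an inferior good.

-0.290 (inferior good)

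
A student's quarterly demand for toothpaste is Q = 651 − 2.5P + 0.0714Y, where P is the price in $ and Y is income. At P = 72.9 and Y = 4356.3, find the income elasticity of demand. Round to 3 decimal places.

0.399

At P = 72.9, Y = 4356.3: Q = 779.790.
Holding P constant, ∂Q/∂Y = 0.0714.
η_Y = (∂Q/∂Y)·(Y/Q) = 0.0714 × (4356.3/779.790) = 0.399.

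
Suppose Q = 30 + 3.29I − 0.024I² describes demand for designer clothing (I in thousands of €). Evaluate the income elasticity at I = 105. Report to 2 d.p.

-1.66

At I = 105: Q = 110.8500.
dQ/dI = 3.29 − 0.048I = -1.75000.
η = (dQ/dI)·(I/Q) = -1.75000 × (105/110.8500) = -1.66.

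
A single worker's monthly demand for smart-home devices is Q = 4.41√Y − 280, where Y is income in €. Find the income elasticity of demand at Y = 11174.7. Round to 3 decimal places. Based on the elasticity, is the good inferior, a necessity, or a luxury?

1.252 (luxury)

At Y = 11174.7: Q = 186.183.
dQ/dY = 4.41/(2√Y) = 0.0208589 at this income.
η = (dQ/dY)·(Y/Q) = 0.0208589 × (11174.7/186.183) = 1.252.
Since η > 1, the good is a luxury.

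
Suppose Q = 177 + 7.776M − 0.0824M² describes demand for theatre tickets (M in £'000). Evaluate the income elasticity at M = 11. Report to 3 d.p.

At M = 11: Q = 252.5656.
dQ/dM = 7.776 − 0.1648M = 5.96320.
η = (dQ/dM)·(M/Q) = 5.96320 × (11/252.5656) = 0.260.

0.260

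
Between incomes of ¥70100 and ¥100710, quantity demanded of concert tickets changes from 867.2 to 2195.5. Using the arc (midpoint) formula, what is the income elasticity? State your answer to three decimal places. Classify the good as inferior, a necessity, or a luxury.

ΔQ = 2195.5 − 867.2 = 1328.3; midpoint Q̄ = (867.2 + 2195.5)/2 = 1531.35.
ΔI = 100710 − 70100 = 30610; midpoint Ī = (70100 + 100710)/2 = 85405.
η = (ΔQ/Q̄) ÷ (ΔI/Ī) = (1328.3/1531.35) ÷ (30610/85405) = 2.420.
η > 1 ⇒ luxury.

2.420 (luxury)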